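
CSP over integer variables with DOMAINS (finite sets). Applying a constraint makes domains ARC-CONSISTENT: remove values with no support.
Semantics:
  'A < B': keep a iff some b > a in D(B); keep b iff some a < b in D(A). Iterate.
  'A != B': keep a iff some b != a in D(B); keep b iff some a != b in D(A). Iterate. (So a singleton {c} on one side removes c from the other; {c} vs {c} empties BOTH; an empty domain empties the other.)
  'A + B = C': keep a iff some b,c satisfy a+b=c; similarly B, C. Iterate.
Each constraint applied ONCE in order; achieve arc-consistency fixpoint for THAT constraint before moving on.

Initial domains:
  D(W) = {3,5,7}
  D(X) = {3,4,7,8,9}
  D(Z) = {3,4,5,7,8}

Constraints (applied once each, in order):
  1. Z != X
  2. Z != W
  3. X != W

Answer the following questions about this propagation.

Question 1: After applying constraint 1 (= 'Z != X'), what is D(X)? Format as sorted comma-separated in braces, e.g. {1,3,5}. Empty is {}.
Constraint 1 (Z != X) on D(Z)={3,4,5,7,8} D(X)={3,4,7,8,9}: no change
So after constraint 1: D(X) = {3,4,7,8,9}

Answer: {3,4,7,8,9}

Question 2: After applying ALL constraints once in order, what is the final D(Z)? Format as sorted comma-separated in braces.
Answer: {3,4,5,7,8}

Derivation:
Constraint 1 (Z != X) on D(Z)={3,4,5,7,8} D(X)={3,4,7,8,9}: no change
Constraint 2 (Z != W) on D(Z)={3,4,5,7,8} D(W)={3,5,7}: no change
Constraint 3 (X != W) on D(X)={3,4,7,8,9} D(W)={3,5,7}: no change
So after all 3 constraints: D(Z) = {3,4,5,7,8}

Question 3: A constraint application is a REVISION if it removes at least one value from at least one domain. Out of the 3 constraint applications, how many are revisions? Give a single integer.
Answer: 0

Derivation:
Constraint 1 (Z != X) on D(Z)={3,4,5,7,8} D(X)={3,4,7,8,9}: no change => not a revision
Constraint 2 (Z != W) on D(Z)={3,4,5,7,8} D(W)={3,5,7}: no change => not a revision
Constraint 3 (X != W) on D(X)={3,4,7,8,9} D(W)={3,5,7}: no change => not a revision
Total revisions = 0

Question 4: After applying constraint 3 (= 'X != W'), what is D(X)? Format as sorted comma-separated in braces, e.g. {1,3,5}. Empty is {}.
Answer: {3,4,7,8,9}

Derivation:
Constraint 1 (Z != X) on D(Z)={3,4,5,7,8} D(X)={3,4,7,8,9}: no change
Constraint 2 (Z != W) on D(Z)={3,4,5,7,8} D(W)={3,5,7}: no change
Constraint 3 (X != W) on D(X)={3,4,7,8,9} D(W)={3,5,7}: no change
So after constraint 3: D(X) = {3,4,7,8,9}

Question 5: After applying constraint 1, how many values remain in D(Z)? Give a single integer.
Answer: 5

Derivation:
Constraint 1 (Z != X) on D(Z)={3,4,5,7,8} D(X)={3,4,7,8,9}: no change
So after constraint 1: D(Z)={3,4,5,7,8}, size = 5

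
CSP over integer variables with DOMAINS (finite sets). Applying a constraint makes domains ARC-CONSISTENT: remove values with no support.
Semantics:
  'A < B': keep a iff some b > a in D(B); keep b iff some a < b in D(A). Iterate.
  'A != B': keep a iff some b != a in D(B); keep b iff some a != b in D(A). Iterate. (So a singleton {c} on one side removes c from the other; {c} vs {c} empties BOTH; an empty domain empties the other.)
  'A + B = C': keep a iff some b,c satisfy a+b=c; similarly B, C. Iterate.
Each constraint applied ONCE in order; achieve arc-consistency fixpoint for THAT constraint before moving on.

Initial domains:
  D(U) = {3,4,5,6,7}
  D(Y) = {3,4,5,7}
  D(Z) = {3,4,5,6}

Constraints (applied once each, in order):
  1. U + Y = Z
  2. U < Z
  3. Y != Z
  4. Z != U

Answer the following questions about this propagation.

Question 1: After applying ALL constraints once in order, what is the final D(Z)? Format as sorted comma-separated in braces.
Answer: {6}

Derivation:
Constraint 1 (U + Y = Z) on D(U)={3,4,5,6,7} D(Y)={3,4,5,7} D(Z)={3,4,5,6}: U {3,4,5,6,7}->{3}; Y {3,4,5,7}->{3}; Z {3,4,5,6}->{6}
Constraint 2 (U < Z) on D(U)={3} D(Z)={6}: no change
Constraint 3 (Y != Z) on D(Y)={3} D(Z)={6}: no change
Constraint 4 (Z != U) on D(Z)={6} D(U)={3}: no change
So after all 4 constraints: D(Z) = {6}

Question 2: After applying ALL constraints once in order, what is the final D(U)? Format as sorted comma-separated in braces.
Constraint 1 (U + Y = Z) on D(U)={3,4,5,6,7} D(Y)={3,4,5,7} D(Z)={3,4,5,6}: U {3,4,5,6,7}->{3}; Y {3,4,5,7}->{3}; Z {3,4,5,6}->{6}
Constraint 2 (U < Z) on D(U)={3} D(Z)={6}: no change
Constraint 3 (Y != Z) on D(Y)={3} D(Z)={6}: no change
Constraint 4 (Z != U) on D(Z)={6} D(U)={3}: no change
So after all 4 constraints: D(U) = {3}

Answer: {3}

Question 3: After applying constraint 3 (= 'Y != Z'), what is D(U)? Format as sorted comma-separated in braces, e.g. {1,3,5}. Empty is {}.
Answer: {3}

Derivation:
Constraint 1 (U + Y = Z) on D(U)={3,4,5,6,7} D(Y)={3,4,5,7} D(Z)={3,4,5,6}: U {3,4,5,6,7}->{3}; Y {3,4,5,7}->{3}; Z {3,4,5,6}->{6}
Constraint 2 (U < Z) on D(U)={3} D(Z)={6}: no change
Constraint 3 (Y != Z) on D(Y)={3} D(Z)={6}: no change
So after constraint 3: D(U) = {3}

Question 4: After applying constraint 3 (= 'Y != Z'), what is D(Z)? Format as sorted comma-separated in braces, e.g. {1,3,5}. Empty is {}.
Answer: {6}

Derivation:
Constraint 1 (U + Y = Z) on D(U)={3,4,5,6,7} D(Y)={3,4,5,7} D(Z)={3,4,5,6}: U {3,4,5,6,7}->{3}; Y {3,4,5,7}->{3}; Z {3,4,5,6}->{6}
Constraint 2 (U < Z) on D(U)={3} D(Z)={6}: no change
Constraint 3 (Y != Z) on D(Y)={3} D(Z)={6}: no change
So after constraint 3: D(Z) = {6}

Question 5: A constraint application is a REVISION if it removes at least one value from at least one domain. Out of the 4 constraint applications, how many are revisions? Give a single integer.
Answer: 1

Derivation:
Constraint 1 (U + Y = Z) on D(U)={3,4,5,6,7} D(Y)={3,4,5,7} D(Z)={3,4,5,6}: U {3,4,5,6,7}->{3}; Y {3,4,5,7}->{3}; Z {3,4,5,6}->{6} => REVISION
Constraint 2 (U < Z) on D(U)={3} D(Z)={6}: no change => not a revision
Constraint 3 (Y != Z) on D(Y)={3} D(Z)={6}: no change => not a revision
Constraint 4 (Z != U) on D(Z)={6} D(U)={3}: no change => not a revision
Total revisions = 1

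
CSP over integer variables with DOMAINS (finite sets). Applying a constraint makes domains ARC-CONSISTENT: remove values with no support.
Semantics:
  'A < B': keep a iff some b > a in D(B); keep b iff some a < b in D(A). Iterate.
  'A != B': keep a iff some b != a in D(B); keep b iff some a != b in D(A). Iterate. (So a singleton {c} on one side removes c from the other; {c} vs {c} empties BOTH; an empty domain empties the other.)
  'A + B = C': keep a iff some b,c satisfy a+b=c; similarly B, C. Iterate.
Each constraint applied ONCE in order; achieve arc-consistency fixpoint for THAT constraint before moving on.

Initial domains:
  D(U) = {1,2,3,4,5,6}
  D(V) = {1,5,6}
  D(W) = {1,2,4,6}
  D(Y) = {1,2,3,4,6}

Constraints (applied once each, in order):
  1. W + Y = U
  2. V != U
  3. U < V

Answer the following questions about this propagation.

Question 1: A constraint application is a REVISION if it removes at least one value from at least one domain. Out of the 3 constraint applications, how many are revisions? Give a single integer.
Answer: 2

Derivation:
Constraint 1 (W + Y = U) on D(W)={1,2,4,6} D(Y)={1,2,3,4,6} D(U)={1,2,3,4,5,6}: W {1,2,4,6}->{1,2,4}; Y {1,2,3,4,6}->{1,2,3,4}; U {1,2,3,4,5,6}->{2,3,4,5,6} => REVISION
Constraint 2 (V != U) on D(V)={1,5,6} D(U)={2,3,4,5,6}: no change => not a revision
Constraint 3 (U < V) on D(U)={2,3,4,5,6} D(V)={1,5,6}: U {2,3,4,5,6}->{2,3,4,5}; V {1,5,6}->{5,6} => REVISION
Total revisions = 2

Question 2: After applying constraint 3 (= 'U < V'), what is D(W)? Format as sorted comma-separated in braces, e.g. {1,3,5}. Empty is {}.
Constraint 1 (W + Y = U) on D(W)={1,2,4,6} D(Y)={1,2,3,4,6} D(U)={1,2,3,4,5,6}: W {1,2,4,6}->{1,2,4}; Y {1,2,3,4,6}->{1,2,3,4}; U {1,2,3,4,5,6}->{2,3,4,5,6}
Constraint 2 (V != U) on D(V)={1,5,6} D(U)={2,3,4,5,6}: no change
Constraint 3 (U < V) on D(U)={2,3,4,5,6} D(V)={1,5,6}: U {2,3,4,5,6}->{2,3,4,5}; V {1,5,6}->{5,6}
So after constraint 3: D(W) = {1,2,4}

Answer: {1,2,4}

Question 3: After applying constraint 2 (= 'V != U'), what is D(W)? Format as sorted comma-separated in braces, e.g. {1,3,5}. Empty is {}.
Constraint 1 (W + Y = U) on D(W)={1,2,4,6} D(Y)={1,2,3,4,6} D(U)={1,2,3,4,5,6}: W {1,2,4,6}->{1,2,4}; Y {1,2,3,4,6}->{1,2,3,4}; U {1,2,3,4,5,6}->{2,3,4,5,6}
Constraint 2 (V != U) on D(V)={1,5,6} D(U)={2,3,4,5,6}: no change
So after constraint 2: D(W) = {1,2,4}

Answer: {1,2,4}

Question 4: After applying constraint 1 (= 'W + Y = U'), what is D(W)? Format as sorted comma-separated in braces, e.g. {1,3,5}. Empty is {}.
Constraint 1 (W + Y = U) on D(W)={1,2,4,6} D(Y)={1,2,3,4,6} D(U)={1,2,3,4,5,6}: W {1,2,4,6}->{1,2,4}; Y {1,2,3,4,6}->{1,2,3,4}; U {1,2,3,4,5,6}->{2,3,4,5,6}
So after constraint 1: D(W) = {1,2,4}

Answer: {1,2,4}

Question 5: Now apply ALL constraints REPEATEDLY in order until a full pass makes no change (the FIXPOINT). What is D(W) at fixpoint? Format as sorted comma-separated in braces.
Answer: {1,2,4}

Derivation:
pass 0 (initial): D(W)={1,2,4,6}
pass 1: U {1,2,3,4,5,6}->{2,3,4,5}; V {1,5,6}->{5,6}; W {1,2,4,6}->{1,2,4}; Y {1,2,3,4,6}->{1,2,3,4}
pass 2: no change
Fixpoint after 2 passes: D(W) = {1,2,4}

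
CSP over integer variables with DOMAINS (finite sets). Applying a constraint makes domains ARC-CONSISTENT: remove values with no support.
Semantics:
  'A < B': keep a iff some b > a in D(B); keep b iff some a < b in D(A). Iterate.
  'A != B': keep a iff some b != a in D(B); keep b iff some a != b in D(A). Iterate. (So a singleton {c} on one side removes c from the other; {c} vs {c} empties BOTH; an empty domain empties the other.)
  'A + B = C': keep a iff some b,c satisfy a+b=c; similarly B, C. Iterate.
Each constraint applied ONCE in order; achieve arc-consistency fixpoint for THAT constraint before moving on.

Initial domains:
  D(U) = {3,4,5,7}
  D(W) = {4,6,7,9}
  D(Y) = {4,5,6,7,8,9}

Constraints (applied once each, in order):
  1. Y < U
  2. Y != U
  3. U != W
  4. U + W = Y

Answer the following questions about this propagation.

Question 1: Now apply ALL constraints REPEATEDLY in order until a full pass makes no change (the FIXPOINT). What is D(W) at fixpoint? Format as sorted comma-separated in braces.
Answer: {}

Derivation:
pass 0 (initial): D(W)={4,6,7,9}
pass 1: U {3,4,5,7}->{}; W {4,6,7,9}->{}; Y {4,5,6,7,8,9}->{}
pass 2: no change
Fixpoint after 2 passes: D(W) = {}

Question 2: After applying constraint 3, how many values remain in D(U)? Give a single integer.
Answer: 2

Derivation:
Constraint 1 (Y < U) on D(Y)={4,5,6,7,8,9} D(U)={3,4,5,7}: Y {4,5,6,7,8,9}->{4,5,6}; U {3,4,5,7}->{5,7}
Constraint 2 (Y != U) on D(Y)={4,5,6} D(U)={5,7}: no change
Constraint 3 (U != W) on D(U)={5,7} D(W)={4,6,7,9}: no change
So after constraint 3: D(U)={5,7}, size = 2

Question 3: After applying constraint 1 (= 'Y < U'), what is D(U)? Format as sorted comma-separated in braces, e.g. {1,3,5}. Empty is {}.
Answer: {5,7}

Derivation:
Constraint 1 (Y < U) on D(Y)={4,5,6,7,8,9} D(U)={3,4,5,7}: Y {4,5,6,7,8,9}->{4,5,6}; U {3,4,5,7}->{5,7}
So after constraint 1: D(U) = {5,7}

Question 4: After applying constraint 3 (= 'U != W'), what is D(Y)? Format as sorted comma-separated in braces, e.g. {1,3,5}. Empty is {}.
Answer: {4,5,6}

Derivation:
Constraint 1 (Y < U) on D(Y)={4,5,6,7,8,9} D(U)={3,4,5,7}: Y {4,5,6,7,8,9}->{4,5,6}; U {3,4,5,7}->{5,7}
Constraint 2 (Y != U) on D(Y)={4,5,6} D(U)={5,7}: no change
Constraint 3 (U != W) on D(U)={5,7} D(W)={4,6,7,9}: no change
So after constraint 3: D(Y) = {4,5,6}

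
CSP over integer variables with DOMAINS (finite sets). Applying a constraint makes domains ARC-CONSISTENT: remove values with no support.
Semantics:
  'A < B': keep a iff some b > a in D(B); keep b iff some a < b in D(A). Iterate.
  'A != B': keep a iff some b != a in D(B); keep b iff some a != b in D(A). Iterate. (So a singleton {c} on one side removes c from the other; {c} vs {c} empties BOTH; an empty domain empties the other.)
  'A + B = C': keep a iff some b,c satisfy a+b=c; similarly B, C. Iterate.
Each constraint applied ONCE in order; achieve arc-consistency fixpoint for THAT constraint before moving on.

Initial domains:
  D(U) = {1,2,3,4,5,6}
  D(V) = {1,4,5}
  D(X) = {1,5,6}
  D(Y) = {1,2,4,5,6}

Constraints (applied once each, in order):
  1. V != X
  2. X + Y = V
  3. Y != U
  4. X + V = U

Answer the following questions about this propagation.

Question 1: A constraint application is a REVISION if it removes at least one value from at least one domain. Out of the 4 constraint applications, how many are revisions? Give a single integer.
Constraint 1 (V != X) on D(V)={1,4,5} D(X)={1,5,6}: no change => not a revision
Constraint 2 (X + Y = V) on D(X)={1,5,6} D(Y)={1,2,4,5,6} D(V)={1,4,5}: X {1,5,6}->{1}; Y {1,2,4,5,6}->{4}; V {1,4,5}->{5} => REVISION
Constraint 3 (Y != U) on D(Y)={4} D(U)={1,2,3,4,5,6}: U {1,2,3,4,5,6}->{1,2,3,5,6} => REVISION
Constraint 4 (X + V = U) on D(X)={1} D(V)={5} D(U)={1,2,3,5,6}: U {1,2,3,5,6}->{6} => REVISION
Total revisions = 3

Answer: 3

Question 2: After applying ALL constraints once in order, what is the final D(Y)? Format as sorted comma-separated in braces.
Answer: {4}

Derivation:
Constraint 1 (V != X) on D(V)={1,4,5} D(X)={1,5,6}: no change
Constraint 2 (X + Y = V) on D(X)={1,5,6} D(Y)={1,2,4,5,6} D(V)={1,4,5}: X {1,5,6}->{1}; Y {1,2,4,5,6}->{4}; V {1,4,5}->{5}
Constraint 3 (Y != U) on D(Y)={4} D(U)={1,2,3,4,5,6}: U {1,2,3,4,5,6}->{1,2,3,5,6}
Constraint 4 (X + V = U) on D(X)={1} D(V)={5} D(U)={1,2,3,5,6}: U {1,2,3,5,6}->{6}
So after all 4 constraints: D(Y) = {4}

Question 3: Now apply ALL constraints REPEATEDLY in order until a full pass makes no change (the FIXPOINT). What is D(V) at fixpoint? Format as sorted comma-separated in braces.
Answer: {5}

Derivation:
pass 0 (initial): D(V)={1,4,5}
pass 1: U {1,2,3,4,5,6}->{6}; V {1,4,5}->{5}; X {1,5,6}->{1}; Y {1,2,4,5,6}->{4}
pass 2: no change
Fixpoint after 2 passes: D(V) = {5}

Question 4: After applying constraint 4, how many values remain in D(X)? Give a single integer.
Answer: 1

Derivation:
Constraint 1 (V != X) on D(V)={1,4,5} D(X)={1,5,6}: no change
Constraint 2 (X + Y = V) on D(X)={1,5,6} D(Y)={1,2,4,5,6} D(V)={1,4,5}: X {1,5,6}->{1}; Y {1,2,4,5,6}->{4}; V {1,4,5}->{5}
Constraint 3 (Y != U) on D(Y)={4} D(U)={1,2,3,4,5,6}: U {1,2,3,4,5,6}->{1,2,3,5,6}
Constraint 4 (X + V = U) on D(X)={1} D(V)={5} D(U)={1,2,3,5,6}: U {1,2,3,5,6}->{6}
So after constraint 4: D(X)={1}, size = 1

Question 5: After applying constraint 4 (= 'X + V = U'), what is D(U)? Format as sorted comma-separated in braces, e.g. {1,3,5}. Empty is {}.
Constraint 1 (V != X) on D(V)={1,4,5} D(X)={1,5,6}: no change
Constraint 2 (X + Y = V) on D(X)={1,5,6} D(Y)={1,2,4,5,6} D(V)={1,4,5}: X {1,5,6}->{1}; Y {1,2,4,5,6}->{4}; V {1,4,5}->{5}
Constraint 3 (Y != U) on D(Y)={4} D(U)={1,2,3,4,5,6}: U {1,2,3,4,5,6}->{1,2,3,5,6}
Constraint 4 (X + V = U) on D(X)={1} D(V)={5} D(U)={1,2,3,5,6}: U {1,2,3,5,6}->{6}
So after constraint 4: D(U) = {6}

Answer: {6}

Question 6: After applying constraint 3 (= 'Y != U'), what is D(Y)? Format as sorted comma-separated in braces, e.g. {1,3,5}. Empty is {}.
Answer: {4}

Derivation:
Constraint 1 (V != X) on D(V)={1,4,5} D(X)={1,5,6}: no change
Constraint 2 (X + Y = V) on D(X)={1,5,6} D(Y)={1,2,4,5,6} D(V)={1,4,5}: X {1,5,6}->{1}; Y {1,2,4,5,6}->{4}; V {1,4,5}->{5}
Constraint 3 (Y != U) on D(Y)={4} D(U)={1,2,3,4,5,6}: U {1,2,3,4,5,6}->{1,2,3,5,6}
So after constraint 3: D(Y) = {4}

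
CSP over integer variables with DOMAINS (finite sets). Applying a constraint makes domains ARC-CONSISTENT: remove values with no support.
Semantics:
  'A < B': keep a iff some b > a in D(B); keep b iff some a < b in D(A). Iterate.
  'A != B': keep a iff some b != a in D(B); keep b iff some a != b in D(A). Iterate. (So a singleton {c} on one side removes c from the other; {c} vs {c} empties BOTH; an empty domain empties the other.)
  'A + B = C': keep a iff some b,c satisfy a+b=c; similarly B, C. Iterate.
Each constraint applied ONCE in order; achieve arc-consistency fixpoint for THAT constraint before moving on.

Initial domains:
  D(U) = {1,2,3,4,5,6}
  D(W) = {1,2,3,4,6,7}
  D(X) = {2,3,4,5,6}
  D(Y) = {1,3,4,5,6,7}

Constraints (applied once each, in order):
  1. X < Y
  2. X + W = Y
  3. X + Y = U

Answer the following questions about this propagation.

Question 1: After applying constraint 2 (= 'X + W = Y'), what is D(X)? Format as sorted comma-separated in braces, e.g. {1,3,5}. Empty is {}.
Constraint 1 (X < Y) on D(X)={2,3,4,5,6} D(Y)={1,3,4,5,6,7}: Y {1,3,4,5,6,7}->{3,4,5,6,7}
Constraint 2 (X + W = Y) on D(X)={2,3,4,5,6} D(W)={1,2,3,4,6,7} D(Y)={3,4,5,6,7}: W {1,2,3,4,6,7}->{1,2,3,4}
So after constraint 2: D(X) = {2,3,4,5,6}

Answer: {2,3,4,5,6}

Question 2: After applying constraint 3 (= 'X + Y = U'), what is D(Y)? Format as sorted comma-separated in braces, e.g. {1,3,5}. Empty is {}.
Answer: {3,4}

Derivation:
Constraint 1 (X < Y) on D(X)={2,3,4,5,6} D(Y)={1,3,4,5,6,7}: Y {1,3,4,5,6,7}->{3,4,5,6,7}
Constraint 2 (X + W = Y) on D(X)={2,3,4,5,6} D(W)={1,2,3,4,6,7} D(Y)={3,4,5,6,7}: W {1,2,3,4,6,7}->{1,2,3,4}
Constraint 3 (X + Y = U) on D(X)={2,3,4,5,6} D(Y)={3,4,5,6,7} D(U)={1,2,3,4,5,6}: X {2,3,4,5,6}->{2,3}; Y {3,4,5,6,7}->{3,4}; U {1,2,3,4,5,6}->{5,6}
So after constraint 3: D(Y) = {3,4}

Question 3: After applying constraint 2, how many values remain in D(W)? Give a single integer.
Constraint 1 (X < Y) on D(X)={2,3,4,5,6} D(Y)={1,3,4,5,6,7}: Y {1,3,4,5,6,7}->{3,4,5,6,7}
Constraint 2 (X + W = Y) on D(X)={2,3,4,5,6} D(W)={1,2,3,4,6,7} D(Y)={3,4,5,6,7}: W {1,2,3,4,6,7}->{1,2,3,4}
So after constraint 2: D(W)={1,2,3,4}, size = 4

Answer: 4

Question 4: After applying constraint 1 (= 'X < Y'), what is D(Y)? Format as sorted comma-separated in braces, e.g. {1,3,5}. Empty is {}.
Answer: {3,4,5,6,7}

Derivation:
Constraint 1 (X < Y) on D(X)={2,3,4,5,6} D(Y)={1,3,4,5,6,7}: Y {1,3,4,5,6,7}->{3,4,5,6,7}
So after constraint 1: D(Y) = {3,4,5,6,7}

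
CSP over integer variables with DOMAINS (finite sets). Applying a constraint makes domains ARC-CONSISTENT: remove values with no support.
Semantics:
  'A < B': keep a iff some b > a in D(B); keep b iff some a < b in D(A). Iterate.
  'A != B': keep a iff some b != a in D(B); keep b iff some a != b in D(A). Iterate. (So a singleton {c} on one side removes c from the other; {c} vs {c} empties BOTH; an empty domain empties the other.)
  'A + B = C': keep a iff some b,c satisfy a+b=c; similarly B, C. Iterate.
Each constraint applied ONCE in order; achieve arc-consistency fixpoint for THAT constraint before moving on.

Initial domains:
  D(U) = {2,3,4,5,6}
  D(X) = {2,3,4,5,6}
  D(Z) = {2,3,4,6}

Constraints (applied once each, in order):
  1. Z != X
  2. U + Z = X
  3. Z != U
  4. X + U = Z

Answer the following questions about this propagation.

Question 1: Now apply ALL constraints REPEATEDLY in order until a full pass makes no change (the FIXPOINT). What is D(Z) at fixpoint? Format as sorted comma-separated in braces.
Answer: {}

Derivation:
pass 0 (initial): D(Z)={2,3,4,6}
pass 1: U {2,3,4,5,6}->{}; X {2,3,4,5,6}->{}; Z {2,3,4,6}->{}
pass 2: no change
Fixpoint after 2 passes: D(Z) = {}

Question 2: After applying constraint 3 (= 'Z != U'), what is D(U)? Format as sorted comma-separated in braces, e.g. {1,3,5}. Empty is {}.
Answer: {2,3,4}

Derivation:
Constraint 1 (Z != X) on D(Z)={2,3,4,6} D(X)={2,3,4,5,6}: no change
Constraint 2 (U + Z = X) on D(U)={2,3,4,5,6} D(Z)={2,3,4,6} D(X)={2,3,4,5,6}: U {2,3,4,5,6}->{2,3,4}; Z {2,3,4,6}->{2,3,4}; X {2,3,4,5,6}->{4,5,6}
Constraint 3 (Z != U) on D(Z)={2,3,4} D(U)={2,3,4}: no change
So after constraint 3: D(U) = {2,3,4}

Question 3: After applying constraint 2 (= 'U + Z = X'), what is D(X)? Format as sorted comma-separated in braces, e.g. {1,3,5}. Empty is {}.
Answer: {4,5,6}

Derivation:
Constraint 1 (Z != X) on D(Z)={2,3,4,6} D(X)={2,3,4,5,6}: no change
Constraint 2 (U + Z = X) on D(U)={2,3,4,5,6} D(Z)={2,3,4,6} D(X)={2,3,4,5,6}: U {2,3,4,5,6}->{2,3,4}; Z {2,3,4,6}->{2,3,4}; X {2,3,4,5,6}->{4,5,6}
So after constraint 2: D(X) = {4,5,6}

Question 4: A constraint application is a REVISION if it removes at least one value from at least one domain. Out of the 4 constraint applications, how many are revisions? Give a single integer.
Constraint 1 (Z != X) on D(Z)={2,3,4,6} D(X)={2,3,4,5,6}: no change => not a revision
Constraint 2 (U + Z = X) on D(U)={2,3,4,5,6} D(Z)={2,3,4,6} D(X)={2,3,4,5,6}: U {2,3,4,5,6}->{2,3,4}; Z {2,3,4,6}->{2,3,4}; X {2,3,4,5,6}->{4,5,6} => REVISION
Constraint 3 (Z != U) on D(Z)={2,3,4} D(U)={2,3,4}: no change => not a revision
Constraint 4 (X + U = Z) on D(X)={4,5,6} D(U)={2,3,4} D(Z)={2,3,4}: X {4,5,6}->{}; U {2,3,4}->{}; Z {2,3,4}->{} => REVISION
Total revisions = 2

Answer: 2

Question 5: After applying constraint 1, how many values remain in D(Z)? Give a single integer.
Answer: 4

Derivation:
Constraint 1 (Z != X) on D(Z)={2,3,4,6} D(X)={2,3,4,5,6}: no change
So after constraint 1: D(Z)={2,3,4,6}, size = 4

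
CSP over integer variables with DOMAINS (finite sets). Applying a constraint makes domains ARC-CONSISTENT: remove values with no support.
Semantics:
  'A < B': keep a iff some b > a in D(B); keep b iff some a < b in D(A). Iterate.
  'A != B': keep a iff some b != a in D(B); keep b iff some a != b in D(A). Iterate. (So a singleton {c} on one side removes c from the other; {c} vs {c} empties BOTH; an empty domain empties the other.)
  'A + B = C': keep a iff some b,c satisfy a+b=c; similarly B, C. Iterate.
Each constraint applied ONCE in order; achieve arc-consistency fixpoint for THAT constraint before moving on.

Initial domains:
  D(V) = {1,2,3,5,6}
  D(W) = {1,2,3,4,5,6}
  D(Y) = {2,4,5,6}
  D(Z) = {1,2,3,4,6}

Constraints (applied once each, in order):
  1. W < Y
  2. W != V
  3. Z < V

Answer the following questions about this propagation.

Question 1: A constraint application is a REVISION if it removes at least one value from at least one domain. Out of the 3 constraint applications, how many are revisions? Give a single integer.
Constraint 1 (W < Y) on D(W)={1,2,3,4,5,6} D(Y)={2,4,5,6}: W {1,2,3,4,5,6}->{1,2,3,4,5} => REVISION
Constraint 2 (W != V) on D(W)={1,2,3,4,5} D(V)={1,2,3,5,6}: no change => not a revision
Constraint 3 (Z < V) on D(Z)={1,2,3,4,6} D(V)={1,2,3,5,6}: Z {1,2,3,4,6}->{1,2,3,4}; V {1,2,3,5,6}->{2,3,5,6} => REVISION
Total revisions = 2

Answer: 2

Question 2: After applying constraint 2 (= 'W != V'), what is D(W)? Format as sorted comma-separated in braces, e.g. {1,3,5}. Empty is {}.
Answer: {1,2,3,4,5}

Derivation:
Constraint 1 (W < Y) on D(W)={1,2,3,4,5,6} D(Y)={2,4,5,6}: W {1,2,3,4,5,6}->{1,2,3,4,5}
Constraint 2 (W != V) on D(W)={1,2,3,4,5} D(V)={1,2,3,5,6}: no change
So after constraint 2: D(W) = {1,2,3,4,5}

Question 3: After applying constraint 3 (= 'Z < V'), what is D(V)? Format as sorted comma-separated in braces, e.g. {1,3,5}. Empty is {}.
Answer: {2,3,5,6}

Derivation:
Constraint 1 (W < Y) on D(W)={1,2,3,4,5,6} D(Y)={2,4,5,6}: W {1,2,3,4,5,6}->{1,2,3,4,5}
Constraint 2 (W != V) on D(W)={1,2,3,4,5} D(V)={1,2,3,5,6}: no change
Constraint 3 (Z < V) on D(Z)={1,2,3,4,6} D(V)={1,2,3,5,6}: Z {1,2,3,4,6}->{1,2,3,4}; V {1,2,3,5,6}->{2,3,5,6}
So after constraint 3: D(V) = {2,3,5,6}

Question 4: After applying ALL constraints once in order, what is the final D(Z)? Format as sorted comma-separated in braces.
Constraint 1 (W < Y) on D(W)={1,2,3,4,5,6} D(Y)={2,4,5,6}: W {1,2,3,4,5,6}->{1,2,3,4,5}
Constraint 2 (W != V) on D(W)={1,2,3,4,5} D(V)={1,2,3,5,6}: no change
Constraint 3 (Z < V) on D(Z)={1,2,3,4,6} D(V)={1,2,3,5,6}: Z {1,2,3,4,6}->{1,2,3,4}; V {1,2,3,5,6}->{2,3,5,6}
So after all 3 constraints: D(Z) = {1,2,3,4}

Answer: {1,2,3,4}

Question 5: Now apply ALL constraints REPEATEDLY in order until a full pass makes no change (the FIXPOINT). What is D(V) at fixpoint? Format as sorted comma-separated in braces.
Answer: {2,3,5,6}

Derivation:
pass 0 (initial): D(V)={1,2,3,5,6}
pass 1: V {1,2,3,5,6}->{2,3,5,6}; W {1,2,3,4,5,6}->{1,2,3,4,5}; Z {1,2,3,4,6}->{1,2,3,4}
pass 2: no change
Fixpoint after 2 passes: D(V) = {2,3,5,6}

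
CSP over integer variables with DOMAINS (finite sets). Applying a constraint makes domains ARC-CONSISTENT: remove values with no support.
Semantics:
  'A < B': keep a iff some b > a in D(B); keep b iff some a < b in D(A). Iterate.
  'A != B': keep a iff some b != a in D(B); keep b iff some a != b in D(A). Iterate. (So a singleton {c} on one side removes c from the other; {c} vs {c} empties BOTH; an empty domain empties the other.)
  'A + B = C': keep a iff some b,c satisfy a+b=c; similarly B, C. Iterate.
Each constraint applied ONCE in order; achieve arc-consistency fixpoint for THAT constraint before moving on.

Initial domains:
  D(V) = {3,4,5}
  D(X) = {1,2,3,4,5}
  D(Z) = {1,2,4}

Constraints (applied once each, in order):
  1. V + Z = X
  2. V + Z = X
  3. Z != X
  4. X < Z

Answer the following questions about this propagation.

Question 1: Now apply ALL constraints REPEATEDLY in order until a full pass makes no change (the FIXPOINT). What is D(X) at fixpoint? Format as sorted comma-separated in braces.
Answer: {}

Derivation:
pass 0 (initial): D(X)={1,2,3,4,5}
pass 1: V {3,4,5}->{3,4}; X {1,2,3,4,5}->{}; Z {1,2,4}->{}
pass 2: V {3,4}->{}
pass 3: no change
Fixpoint after 3 passes: D(X) = {}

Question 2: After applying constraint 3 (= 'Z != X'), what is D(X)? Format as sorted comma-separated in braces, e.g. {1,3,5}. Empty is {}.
Answer: {4,5}

Derivation:
Constraint 1 (V + Z = X) on D(V)={3,4,5} D(Z)={1,2,4} D(X)={1,2,3,4,5}: V {3,4,5}->{3,4}; Z {1,2,4}->{1,2}; X {1,2,3,4,5}->{4,5}
Constraint 2 (V + Z = X) on D(V)={3,4} D(Z)={1,2} D(X)={4,5}: no change
Constraint 3 (Z != X) on D(Z)={1,2} D(X)={4,5}: no change
So after constraint 3: D(X) = {4,5}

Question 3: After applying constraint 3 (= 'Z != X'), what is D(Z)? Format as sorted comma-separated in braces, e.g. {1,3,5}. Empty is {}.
Answer: {1,2}

Derivation:
Constraint 1 (V + Z = X) on D(V)={3,4,5} D(Z)={1,2,4} D(X)={1,2,3,4,5}: V {3,4,5}->{3,4}; Z {1,2,4}->{1,2}; X {1,2,3,4,5}->{4,5}
Constraint 2 (V + Z = X) on D(V)={3,4} D(Z)={1,2} D(X)={4,5}: no change
Constraint 3 (Z != X) on D(Z)={1,2} D(X)={4,5}: no change
So after constraint 3: D(Z) = {1,2}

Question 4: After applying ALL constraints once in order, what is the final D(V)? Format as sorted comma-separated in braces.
Constraint 1 (V + Z = X) on D(V)={3,4,5} D(Z)={1,2,4} D(X)={1,2,3,4,5}: V {3,4,5}->{3,4}; Z {1,2,4}->{1,2}; X {1,2,3,4,5}->{4,5}
Constraint 2 (V + Z = X) on D(V)={3,4} D(Z)={1,2} D(X)={4,5}: no change
Constraint 3 (Z != X) on D(Z)={1,2} D(X)={4,5}: no change
Constraint 4 (X < Z) on D(X)={4,5} D(Z)={1,2}: X {4,5}->{}; Z {1,2}->{}
So after all 4 constraints: D(V) = {3,4}

Answer: {3,4}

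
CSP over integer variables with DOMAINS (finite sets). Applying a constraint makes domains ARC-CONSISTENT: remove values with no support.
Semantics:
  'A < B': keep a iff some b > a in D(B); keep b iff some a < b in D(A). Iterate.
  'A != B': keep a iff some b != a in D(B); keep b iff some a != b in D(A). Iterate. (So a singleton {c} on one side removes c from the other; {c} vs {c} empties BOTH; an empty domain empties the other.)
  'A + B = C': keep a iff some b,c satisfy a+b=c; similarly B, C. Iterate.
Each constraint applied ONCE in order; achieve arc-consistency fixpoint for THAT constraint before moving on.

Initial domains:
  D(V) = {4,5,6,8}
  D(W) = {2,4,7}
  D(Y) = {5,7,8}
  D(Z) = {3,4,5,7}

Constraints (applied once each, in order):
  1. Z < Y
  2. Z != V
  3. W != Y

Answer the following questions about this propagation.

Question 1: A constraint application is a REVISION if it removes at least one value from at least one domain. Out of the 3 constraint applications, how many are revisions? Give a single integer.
Answer: 0

Derivation:
Constraint 1 (Z < Y) on D(Z)={3,4,5,7} D(Y)={5,7,8}: no change => not a revision
Constraint 2 (Z != V) on D(Z)={3,4,5,7} D(V)={4,5,6,8}: no change => not a revision
Constraint 3 (W != Y) on D(W)={2,4,7} D(Y)={5,7,8}: no change => not a revision
Total revisions = 0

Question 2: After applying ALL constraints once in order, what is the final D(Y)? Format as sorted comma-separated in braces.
Answer: {5,7,8}

Derivation:
Constraint 1 (Z < Y) on D(Z)={3,4,5,7} D(Y)={5,7,8}: no change
Constraint 2 (Z != V) on D(Z)={3,4,5,7} D(V)={4,5,6,8}: no change
Constraint 3 (W != Y) on D(W)={2,4,7} D(Y)={5,7,8}: no change
So after all 3 constraints: D(Y) = {5,7,8}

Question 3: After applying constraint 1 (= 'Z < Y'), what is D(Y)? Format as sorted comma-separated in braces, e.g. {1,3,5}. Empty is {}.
Answer: {5,7,8}

Derivation:
Constraint 1 (Z < Y) on D(Z)={3,4,5,7} D(Y)={5,7,8}: no change
So after constraint 1: D(Y) = {5,7,8}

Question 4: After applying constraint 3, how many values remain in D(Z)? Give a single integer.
Constraint 1 (Z < Y) on D(Z)={3,4,5,7} D(Y)={5,7,8}: no change
Constraint 2 (Z != V) on D(Z)={3,4,5,7} D(V)={4,5,6,8}: no change
Constraint 3 (W != Y) on D(W)={2,4,7} D(Y)={5,7,8}: no change
So after constraint 3: D(Z)={3,4,5,7}, size = 4

Answer: 4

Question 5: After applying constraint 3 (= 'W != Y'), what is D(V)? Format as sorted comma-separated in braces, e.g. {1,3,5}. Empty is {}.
Constraint 1 (Z < Y) on D(Z)={3,4,5,7} D(Y)={5,7,8}: no change
Constraint 2 (Z != V) on D(Z)={3,4,5,7} D(V)={4,5,6,8}: no change
Constraint 3 (W != Y) on D(W)={2,4,7} D(Y)={5,7,8}: no change
So after constraint 3: D(V) = {4,5,6,8}

Answer: {4,5,6,8}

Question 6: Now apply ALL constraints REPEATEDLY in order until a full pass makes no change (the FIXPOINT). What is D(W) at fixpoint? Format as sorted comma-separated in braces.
pass 0 (initial): D(W)={2,4,7}
pass 1: no change
Fixpoint after 1 passes: D(W) = {2,4,7}

Answer: {2,4,7}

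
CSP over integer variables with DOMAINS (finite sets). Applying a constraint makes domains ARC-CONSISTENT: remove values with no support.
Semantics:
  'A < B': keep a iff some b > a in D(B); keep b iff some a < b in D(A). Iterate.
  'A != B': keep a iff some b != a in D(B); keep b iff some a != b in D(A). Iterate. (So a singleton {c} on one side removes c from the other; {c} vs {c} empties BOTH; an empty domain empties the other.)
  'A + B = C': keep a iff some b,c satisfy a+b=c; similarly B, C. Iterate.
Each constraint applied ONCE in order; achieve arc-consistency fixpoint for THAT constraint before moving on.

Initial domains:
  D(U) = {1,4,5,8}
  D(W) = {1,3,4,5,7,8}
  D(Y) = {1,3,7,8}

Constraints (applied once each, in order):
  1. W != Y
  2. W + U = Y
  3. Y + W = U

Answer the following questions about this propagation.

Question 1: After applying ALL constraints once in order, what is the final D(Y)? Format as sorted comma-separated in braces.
Answer: {}

Derivation:
Constraint 1 (W != Y) on D(W)={1,3,4,5,7,8} D(Y)={1,3,7,8}: no change
Constraint 2 (W + U = Y) on D(W)={1,3,4,5,7,8} D(U)={1,4,5,8} D(Y)={1,3,7,8}: W {1,3,4,5,7,8}->{3,4,7}; U {1,4,5,8}->{1,4,5}; Y {1,3,7,8}->{7,8}
Constraint 3 (Y + W = U) on D(Y)={7,8} D(W)={3,4,7} D(U)={1,4,5}: Y {7,8}->{}; W {3,4,7}->{}; U {1,4,5}->{}
So after all 3 constraints: D(Y) = {}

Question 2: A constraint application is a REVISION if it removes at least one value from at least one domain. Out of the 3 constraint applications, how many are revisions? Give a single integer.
Constraint 1 (W != Y) on D(W)={1,3,4,5,7,8} D(Y)={1,3,7,8}: no change => not a revision
Constraint 2 (W + U = Y) on D(W)={1,3,4,5,7,8} D(U)={1,4,5,8} D(Y)={1,3,7,8}: W {1,3,4,5,7,8}->{3,4,7}; U {1,4,5,8}->{1,4,5}; Y {1,3,7,8}->{7,8} => REVISION
Constraint 3 (Y + W = U) on D(Y)={7,8} D(W)={3,4,7} D(U)={1,4,5}: Y {7,8}->{}; W {3,4,7}->{}; U {1,4,5}->{} => REVISION
Total revisions = 2

Answer: 2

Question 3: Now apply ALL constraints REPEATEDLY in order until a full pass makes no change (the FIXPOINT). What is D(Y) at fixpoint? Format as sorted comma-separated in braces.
Answer: {}

Derivation:
pass 0 (initial): D(Y)={1,3,7,8}
pass 1: U {1,4,5,8}->{}; W {1,3,4,5,7,8}->{}; Y {1,3,7,8}->{}
pass 2: no change
Fixpoint after 2 passes: D(Y) = {}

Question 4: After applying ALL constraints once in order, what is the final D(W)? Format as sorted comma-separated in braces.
Answer: {}

Derivation:
Constraint 1 (W != Y) on D(W)={1,3,4,5,7,8} D(Y)={1,3,7,8}: no change
Constraint 2 (W + U = Y) on D(W)={1,3,4,5,7,8} D(U)={1,4,5,8} D(Y)={1,3,7,8}: W {1,3,4,5,7,8}->{3,4,7}; U {1,4,5,8}->{1,4,5}; Y {1,3,7,8}->{7,8}
Constraint 3 (Y + W = U) on D(Y)={7,8} D(W)={3,4,7} D(U)={1,4,5}: Y {7,8}->{}; W {3,4,7}->{}; U {1,4,5}->{}
So after all 3 constraints: D(W) = {}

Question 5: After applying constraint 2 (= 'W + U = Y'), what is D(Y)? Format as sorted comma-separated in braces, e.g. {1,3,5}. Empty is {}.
Constraint 1 (W != Y) on D(W)={1,3,4,5,7,8} D(Y)={1,3,7,8}: no change
Constraint 2 (W + U = Y) on D(W)={1,3,4,5,7,8} D(U)={1,4,5,8} D(Y)={1,3,7,8}: W {1,3,4,5,7,8}->{3,4,7}; U {1,4,5,8}->{1,4,5}; Y {1,3,7,8}->{7,8}
So after constraint 2: D(Y) = {7,8}

Answer: {7,8}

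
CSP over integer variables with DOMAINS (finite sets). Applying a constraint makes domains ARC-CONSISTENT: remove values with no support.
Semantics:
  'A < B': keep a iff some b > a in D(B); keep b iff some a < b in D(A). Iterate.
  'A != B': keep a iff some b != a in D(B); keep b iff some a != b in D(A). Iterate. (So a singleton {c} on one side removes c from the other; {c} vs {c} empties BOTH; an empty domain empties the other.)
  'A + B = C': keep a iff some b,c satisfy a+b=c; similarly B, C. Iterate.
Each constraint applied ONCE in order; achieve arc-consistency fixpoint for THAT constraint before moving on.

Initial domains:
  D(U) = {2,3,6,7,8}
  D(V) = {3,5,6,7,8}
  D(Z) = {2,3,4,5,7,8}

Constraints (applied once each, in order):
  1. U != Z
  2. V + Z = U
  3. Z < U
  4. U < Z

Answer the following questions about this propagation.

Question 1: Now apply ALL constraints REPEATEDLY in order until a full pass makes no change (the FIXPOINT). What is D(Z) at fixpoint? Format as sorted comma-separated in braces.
Answer: {}

Derivation:
pass 0 (initial): D(Z)={2,3,4,5,7,8}
pass 1: U {2,3,6,7,8}->{}; V {3,5,6,7,8}->{3,5,6}; Z {2,3,4,5,7,8}->{}
pass 2: V {3,5,6}->{}
pass 3: no change
Fixpoint after 3 passes: D(Z) = {}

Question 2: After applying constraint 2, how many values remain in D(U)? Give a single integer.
Answer: 3

Derivation:
Constraint 1 (U != Z) on D(U)={2,3,6,7,8} D(Z)={2,3,4,5,7,8}: no change
Constraint 2 (V + Z = U) on D(V)={3,5,6,7,8} D(Z)={2,3,4,5,7,8} D(U)={2,3,6,7,8}: V {3,5,6,7,8}->{3,5,6}; Z {2,3,4,5,7,8}->{2,3,4,5}; U {2,3,6,7,8}->{6,7,8}
So after constraint 2: D(U)={6,7,8}, size = 3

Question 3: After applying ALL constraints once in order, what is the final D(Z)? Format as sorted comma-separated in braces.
Constraint 1 (U != Z) on D(U)={2,3,6,7,8} D(Z)={2,3,4,5,7,8}: no change
Constraint 2 (V + Z = U) on D(V)={3,5,6,7,8} D(Z)={2,3,4,5,7,8} D(U)={2,3,6,7,8}: V {3,5,6,7,8}->{3,5,6}; Z {2,3,4,5,7,8}->{2,3,4,5}; U {2,3,6,7,8}->{6,7,8}
Constraint 3 (Z < U) on D(Z)={2,3,4,5} D(U)={6,7,8}: no change
Constraint 4 (U < Z) on D(U)={6,7,8} D(Z)={2,3,4,5}: U {6,7,8}->{}; Z {2,3,4,5}->{}
So after all 4 constraints: D(Z) = {}

Answer: {}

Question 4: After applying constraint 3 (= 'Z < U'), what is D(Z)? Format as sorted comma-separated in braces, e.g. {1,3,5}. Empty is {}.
Constraint 1 (U != Z) on D(U)={2,3,6,7,8} D(Z)={2,3,4,5,7,8}: no change
Constraint 2 (V + Z = U) on D(V)={3,5,6,7,8} D(Z)={2,3,4,5,7,8} D(U)={2,3,6,7,8}: V {3,5,6,7,8}->{3,5,6}; Z {2,3,4,5,7,8}->{2,3,4,5}; U {2,3,6,7,8}->{6,7,8}
Constraint 3 (Z < U) on D(Z)={2,3,4,5} D(U)={6,7,8}: no change
So after constraint 3: D(Z) = {2,3,4,5}

Answer: {2,3,4,5}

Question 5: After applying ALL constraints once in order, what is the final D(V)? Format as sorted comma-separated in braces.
Answer: {3,5,6}

Derivation:
Constraint 1 (U != Z) on D(U)={2,3,6,7,8} D(Z)={2,3,4,5,7,8}: no change
Constraint 2 (V + Z = U) on D(V)={3,5,6,7,8} D(Z)={2,3,4,5,7,8} D(U)={2,3,6,7,8}: V {3,5,6,7,8}->{3,5,6}; Z {2,3,4,5,7,8}->{2,3,4,5}; U {2,3,6,7,8}->{6,7,8}
Constraint 3 (Z < U) on D(Z)={2,3,4,5} D(U)={6,7,8}: no change
Constraint 4 (U < Z) on D(U)={6,7,8} D(Z)={2,3,4,5}: U {6,7,8}->{}; Z {2,3,4,5}->{}
So after all 4 constraints: D(V) = {3,5,6}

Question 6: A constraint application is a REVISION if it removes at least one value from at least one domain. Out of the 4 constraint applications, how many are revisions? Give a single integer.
Answer: 2

Derivation:
Constraint 1 (U != Z) on D(U)={2,3,6,7,8} D(Z)={2,3,4,5,7,8}: no change => not a revision
Constraint 2 (V + Z = U) on D(V)={3,5,6,7,8} D(Z)={2,3,4,5,7,8} D(U)={2,3,6,7,8}: V {3,5,6,7,8}->{3,5,6}; Z {2,3,4,5,7,8}->{2,3,4,5}; U {2,3,6,7,8}->{6,7,8} => REVISION
Constraint 3 (Z < U) on D(Z)={2,3,4,5} D(U)={6,7,8}: no change => not a revision
Constraint 4 (U < Z) on D(U)={6,7,8} D(Z)={2,3,4,5}: U {6,7,8}->{}; Z {2,3,4,5}->{} => REVISION
Total revisions = 2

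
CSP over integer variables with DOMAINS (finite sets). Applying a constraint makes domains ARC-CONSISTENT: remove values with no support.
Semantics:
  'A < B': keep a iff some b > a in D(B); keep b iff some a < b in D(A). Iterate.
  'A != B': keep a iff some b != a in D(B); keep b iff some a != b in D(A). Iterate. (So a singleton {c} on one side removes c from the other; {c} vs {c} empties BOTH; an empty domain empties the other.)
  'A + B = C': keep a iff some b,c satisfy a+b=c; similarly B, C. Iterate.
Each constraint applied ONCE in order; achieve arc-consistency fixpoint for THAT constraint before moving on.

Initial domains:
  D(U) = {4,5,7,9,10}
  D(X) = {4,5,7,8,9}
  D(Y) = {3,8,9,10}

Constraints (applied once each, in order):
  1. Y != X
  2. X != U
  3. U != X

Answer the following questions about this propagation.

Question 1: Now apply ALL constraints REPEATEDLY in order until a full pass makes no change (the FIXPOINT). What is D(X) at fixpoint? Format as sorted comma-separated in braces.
pass 0 (initial): D(X)={4,5,7,8,9}
pass 1: no change
Fixpoint after 1 passes: D(X) = {4,5,7,8,9}

Answer: {4,5,7,8,9}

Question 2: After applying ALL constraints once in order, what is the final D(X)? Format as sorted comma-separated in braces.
Answer: {4,5,7,8,9}

Derivation:
Constraint 1 (Y != X) on D(Y)={3,8,9,10} D(X)={4,5,7,8,9}: no change
Constraint 2 (X != U) on D(X)={4,5,7,8,9} D(U)={4,5,7,9,10}: no change
Constraint 3 (U != X) on D(U)={4,5,7,9,10} D(X)={4,5,7,8,9}: no change
So after all 3 constraints: D(X) = {4,5,7,8,9}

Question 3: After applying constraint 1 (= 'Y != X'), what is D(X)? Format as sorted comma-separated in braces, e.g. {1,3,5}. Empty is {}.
Constraint 1 (Y != X) on D(Y)={3,8,9,10} D(X)={4,5,7,8,9}: no change
So after constraint 1: D(X) = {4,5,7,8,9}

Answer: {4,5,7,8,9}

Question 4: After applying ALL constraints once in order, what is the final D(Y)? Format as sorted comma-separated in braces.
Answer: {3,8,9,10}

Derivation:
Constraint 1 (Y != X) on D(Y)={3,8,9,10} D(X)={4,5,7,8,9}: no change
Constraint 2 (X != U) on D(X)={4,5,7,8,9} D(U)={4,5,7,9,10}: no change
Constraint 3 (U != X) on D(U)={4,5,7,9,10} D(X)={4,5,7,8,9}: no change
So after all 3 constraints: D(Y) = {3,8,9,10}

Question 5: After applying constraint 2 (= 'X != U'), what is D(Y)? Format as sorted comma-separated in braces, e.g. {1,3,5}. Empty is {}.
Answer: {3,8,9,10}

Derivation:
Constraint 1 (Y != X) on D(Y)={3,8,9,10} D(X)={4,5,7,8,9}: no change
Constraint 2 (X != U) on D(X)={4,5,7,8,9} D(U)={4,5,7,9,10}: no change
So after constraint 2: D(Y) = {3,8,9,10}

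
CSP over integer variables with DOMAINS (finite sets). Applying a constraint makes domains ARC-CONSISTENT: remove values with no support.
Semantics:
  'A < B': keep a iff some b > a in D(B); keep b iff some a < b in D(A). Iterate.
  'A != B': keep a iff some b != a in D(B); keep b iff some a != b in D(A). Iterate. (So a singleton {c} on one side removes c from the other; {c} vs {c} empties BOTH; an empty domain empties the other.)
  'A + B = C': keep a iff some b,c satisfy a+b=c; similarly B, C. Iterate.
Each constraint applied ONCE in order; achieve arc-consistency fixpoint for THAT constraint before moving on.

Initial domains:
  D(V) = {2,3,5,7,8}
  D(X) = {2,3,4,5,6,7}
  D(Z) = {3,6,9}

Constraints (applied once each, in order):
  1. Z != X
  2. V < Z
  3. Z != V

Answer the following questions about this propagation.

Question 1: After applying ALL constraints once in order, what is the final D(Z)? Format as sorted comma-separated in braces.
Answer: {3,6,9}

Derivation:
Constraint 1 (Z != X) on D(Z)={3,6,9} D(X)={2,3,4,5,6,7}: no change
Constraint 2 (V < Z) on D(V)={2,3,5,7,8} D(Z)={3,6,9}: no change
Constraint 3 (Z != V) on D(Z)={3,6,9} D(V)={2,3,5,7,8}: no change
So after all 3 constraints: D(Z) = {3,6,9}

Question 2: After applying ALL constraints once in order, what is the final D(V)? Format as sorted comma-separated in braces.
Answer: {2,3,5,7,8}

Derivation:
Constraint 1 (Z != X) on D(Z)={3,6,9} D(X)={2,3,4,5,6,7}: no change
Constraint 2 (V < Z) on D(V)={2,3,5,7,8} D(Z)={3,6,9}: no change
Constraint 3 (Z != V) on D(Z)={3,6,9} D(V)={2,3,5,7,8}: no change
So after all 3 constraints: D(V) = {2,3,5,7,8}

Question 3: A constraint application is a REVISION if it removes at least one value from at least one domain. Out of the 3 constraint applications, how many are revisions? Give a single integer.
Answer: 0

Derivation:
Constraint 1 (Z != X) on D(Z)={3,6,9} D(X)={2,3,4,5,6,7}: no change => not a revision
Constraint 2 (V < Z) on D(V)={2,3,5,7,8} D(Z)={3,6,9}: no change => not a revision
Constraint 3 (Z != V) on D(Z)={3,6,9} D(V)={2,3,5,7,8}: no change => not a revision
Total revisions = 0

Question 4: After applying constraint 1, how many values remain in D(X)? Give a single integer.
Answer: 6

Derivation:
Constraint 1 (Z != X) on D(Z)={3,6,9} D(X)={2,3,4,5,6,7}: no change
So after constraint 1: D(X)={2,3,4,5,6,7}, size = 6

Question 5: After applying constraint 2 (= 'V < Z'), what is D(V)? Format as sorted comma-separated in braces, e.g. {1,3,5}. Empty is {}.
Constraint 1 (Z != X) on D(Z)={3,6,9} D(X)={2,3,4,5,6,7}: no change
Constraint 2 (V < Z) on D(V)={2,3,5,7,8} D(Z)={3,6,9}: no change
So after constraint 2: D(V) = {2,3,5,7,8}

Answer: {2,3,5,7,8}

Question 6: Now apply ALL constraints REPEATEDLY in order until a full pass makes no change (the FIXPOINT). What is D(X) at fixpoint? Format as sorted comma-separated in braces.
pass 0 (initial): D(X)={2,3,4,5,6,7}
pass 1: no change
Fixpoint after 1 passes: D(X) = {2,3,4,5,6,7}

Answer: {2,3,4,5,6,7}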